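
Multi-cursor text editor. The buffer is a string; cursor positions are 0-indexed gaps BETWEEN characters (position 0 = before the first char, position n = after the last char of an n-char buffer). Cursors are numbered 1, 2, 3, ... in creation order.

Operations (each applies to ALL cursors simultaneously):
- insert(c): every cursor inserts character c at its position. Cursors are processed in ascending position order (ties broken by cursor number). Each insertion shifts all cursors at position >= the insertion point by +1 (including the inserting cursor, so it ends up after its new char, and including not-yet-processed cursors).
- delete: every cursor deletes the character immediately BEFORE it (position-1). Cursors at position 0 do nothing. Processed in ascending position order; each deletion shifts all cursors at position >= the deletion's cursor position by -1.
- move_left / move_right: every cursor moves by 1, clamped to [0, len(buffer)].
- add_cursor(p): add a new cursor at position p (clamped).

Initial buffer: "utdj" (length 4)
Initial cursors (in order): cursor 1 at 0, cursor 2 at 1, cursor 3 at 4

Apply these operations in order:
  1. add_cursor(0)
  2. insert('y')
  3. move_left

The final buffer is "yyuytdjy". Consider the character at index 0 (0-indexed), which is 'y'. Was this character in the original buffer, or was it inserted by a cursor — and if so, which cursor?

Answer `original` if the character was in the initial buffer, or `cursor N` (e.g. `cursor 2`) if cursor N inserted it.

Answer: cursor 1

Derivation:
After op 1 (add_cursor(0)): buffer="utdj" (len 4), cursors c1@0 c4@0 c2@1 c3@4, authorship ....
After op 2 (insert('y')): buffer="yyuytdjy" (len 8), cursors c1@2 c4@2 c2@4 c3@8, authorship 14.2...3
After op 3 (move_left): buffer="yyuytdjy" (len 8), cursors c1@1 c4@1 c2@3 c3@7, authorship 14.2...3
Authorship (.=original, N=cursor N): 1 4 . 2 . . . 3
Index 0: author = 1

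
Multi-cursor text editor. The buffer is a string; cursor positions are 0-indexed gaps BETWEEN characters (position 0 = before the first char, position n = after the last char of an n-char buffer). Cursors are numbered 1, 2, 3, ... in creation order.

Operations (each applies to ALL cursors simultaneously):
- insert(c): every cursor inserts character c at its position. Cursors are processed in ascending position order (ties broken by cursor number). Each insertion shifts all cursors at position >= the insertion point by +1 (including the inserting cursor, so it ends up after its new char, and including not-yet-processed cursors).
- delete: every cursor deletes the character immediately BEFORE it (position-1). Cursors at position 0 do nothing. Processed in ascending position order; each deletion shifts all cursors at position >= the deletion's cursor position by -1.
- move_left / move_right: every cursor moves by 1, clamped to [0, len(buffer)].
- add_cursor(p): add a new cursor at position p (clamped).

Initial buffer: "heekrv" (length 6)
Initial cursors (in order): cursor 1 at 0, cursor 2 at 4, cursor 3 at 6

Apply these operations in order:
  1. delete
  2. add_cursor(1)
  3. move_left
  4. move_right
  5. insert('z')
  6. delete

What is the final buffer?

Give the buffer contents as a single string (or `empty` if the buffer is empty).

Answer: heer

Derivation:
After op 1 (delete): buffer="heer" (len 4), cursors c1@0 c2@3 c3@4, authorship ....
After op 2 (add_cursor(1)): buffer="heer" (len 4), cursors c1@0 c4@1 c2@3 c3@4, authorship ....
After op 3 (move_left): buffer="heer" (len 4), cursors c1@0 c4@0 c2@2 c3@3, authorship ....
After op 4 (move_right): buffer="heer" (len 4), cursors c1@1 c4@1 c2@3 c3@4, authorship ....
After op 5 (insert('z')): buffer="hzzeezrz" (len 8), cursors c1@3 c4@3 c2@6 c3@8, authorship .14..2.3
After op 6 (delete): buffer="heer" (len 4), cursors c1@1 c4@1 c2@3 c3@4, authorship ....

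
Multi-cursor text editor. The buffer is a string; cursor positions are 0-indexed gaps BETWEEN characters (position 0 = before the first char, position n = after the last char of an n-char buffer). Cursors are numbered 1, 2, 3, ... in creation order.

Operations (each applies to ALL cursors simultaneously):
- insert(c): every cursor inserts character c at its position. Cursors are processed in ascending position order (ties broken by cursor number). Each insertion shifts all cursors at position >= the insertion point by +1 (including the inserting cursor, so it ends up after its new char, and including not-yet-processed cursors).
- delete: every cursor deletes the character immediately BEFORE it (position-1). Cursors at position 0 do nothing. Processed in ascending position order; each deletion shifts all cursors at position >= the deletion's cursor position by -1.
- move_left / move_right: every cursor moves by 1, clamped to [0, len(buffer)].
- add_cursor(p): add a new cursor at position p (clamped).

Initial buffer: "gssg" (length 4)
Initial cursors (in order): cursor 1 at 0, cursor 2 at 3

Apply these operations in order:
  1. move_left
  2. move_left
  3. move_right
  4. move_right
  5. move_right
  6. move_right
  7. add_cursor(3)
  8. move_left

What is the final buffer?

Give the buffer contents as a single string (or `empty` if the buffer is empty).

After op 1 (move_left): buffer="gssg" (len 4), cursors c1@0 c2@2, authorship ....
After op 2 (move_left): buffer="gssg" (len 4), cursors c1@0 c2@1, authorship ....
After op 3 (move_right): buffer="gssg" (len 4), cursors c1@1 c2@2, authorship ....
After op 4 (move_right): buffer="gssg" (len 4), cursors c1@2 c2@3, authorship ....
After op 5 (move_right): buffer="gssg" (len 4), cursors c1@3 c2@4, authorship ....
After op 6 (move_right): buffer="gssg" (len 4), cursors c1@4 c2@4, authorship ....
After op 7 (add_cursor(3)): buffer="gssg" (len 4), cursors c3@3 c1@4 c2@4, authorship ....
After op 8 (move_left): buffer="gssg" (len 4), cursors c3@2 c1@3 c2@3, authorship ....

Answer: gssg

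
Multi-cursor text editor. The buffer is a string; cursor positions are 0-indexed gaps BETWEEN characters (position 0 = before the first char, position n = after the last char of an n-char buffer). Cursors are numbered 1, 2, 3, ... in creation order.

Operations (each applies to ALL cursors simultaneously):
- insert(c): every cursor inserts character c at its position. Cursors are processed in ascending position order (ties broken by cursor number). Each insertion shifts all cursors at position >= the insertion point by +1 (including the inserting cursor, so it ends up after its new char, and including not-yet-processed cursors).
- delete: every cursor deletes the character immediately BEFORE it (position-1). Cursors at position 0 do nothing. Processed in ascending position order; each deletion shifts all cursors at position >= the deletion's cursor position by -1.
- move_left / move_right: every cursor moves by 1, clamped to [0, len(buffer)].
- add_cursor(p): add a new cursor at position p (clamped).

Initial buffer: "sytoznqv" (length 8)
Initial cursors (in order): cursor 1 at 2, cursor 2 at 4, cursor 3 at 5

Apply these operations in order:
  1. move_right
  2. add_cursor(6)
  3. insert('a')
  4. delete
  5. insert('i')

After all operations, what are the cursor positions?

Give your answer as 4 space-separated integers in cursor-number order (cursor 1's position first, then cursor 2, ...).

After op 1 (move_right): buffer="sytoznqv" (len 8), cursors c1@3 c2@5 c3@6, authorship ........
After op 2 (add_cursor(6)): buffer="sytoznqv" (len 8), cursors c1@3 c2@5 c3@6 c4@6, authorship ........
After op 3 (insert('a')): buffer="sytaozanaaqv" (len 12), cursors c1@4 c2@7 c3@10 c4@10, authorship ...1..2.34..
After op 4 (delete): buffer="sytoznqv" (len 8), cursors c1@3 c2@5 c3@6 c4@6, authorship ........
After op 5 (insert('i')): buffer="sytioziniiqv" (len 12), cursors c1@4 c2@7 c3@10 c4@10, authorship ...1..2.34..

Answer: 4 7 10 10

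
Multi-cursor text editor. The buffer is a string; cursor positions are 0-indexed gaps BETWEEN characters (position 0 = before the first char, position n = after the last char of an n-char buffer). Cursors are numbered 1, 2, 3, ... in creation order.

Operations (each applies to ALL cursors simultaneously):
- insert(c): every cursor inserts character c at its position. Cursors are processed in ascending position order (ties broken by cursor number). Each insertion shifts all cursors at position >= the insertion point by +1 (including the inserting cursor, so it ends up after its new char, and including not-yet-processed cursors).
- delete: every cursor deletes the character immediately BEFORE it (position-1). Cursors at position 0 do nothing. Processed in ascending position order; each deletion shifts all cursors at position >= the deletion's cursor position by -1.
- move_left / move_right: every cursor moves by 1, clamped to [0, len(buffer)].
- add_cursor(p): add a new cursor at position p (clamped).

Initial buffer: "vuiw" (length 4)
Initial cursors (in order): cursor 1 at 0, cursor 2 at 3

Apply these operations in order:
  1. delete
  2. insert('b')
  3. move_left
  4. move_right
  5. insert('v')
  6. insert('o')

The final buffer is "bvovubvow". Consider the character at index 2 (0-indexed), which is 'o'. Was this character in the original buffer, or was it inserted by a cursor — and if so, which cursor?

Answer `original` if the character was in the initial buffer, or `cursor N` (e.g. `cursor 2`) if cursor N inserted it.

Answer: cursor 1

Derivation:
After op 1 (delete): buffer="vuw" (len 3), cursors c1@0 c2@2, authorship ...
After op 2 (insert('b')): buffer="bvubw" (len 5), cursors c1@1 c2@4, authorship 1..2.
After op 3 (move_left): buffer="bvubw" (len 5), cursors c1@0 c2@3, authorship 1..2.
After op 4 (move_right): buffer="bvubw" (len 5), cursors c1@1 c2@4, authorship 1..2.
After op 5 (insert('v')): buffer="bvvubvw" (len 7), cursors c1@2 c2@6, authorship 11..22.
After op 6 (insert('o')): buffer="bvovubvow" (len 9), cursors c1@3 c2@8, authorship 111..222.
Authorship (.=original, N=cursor N): 1 1 1 . . 2 2 2 .
Index 2: author = 1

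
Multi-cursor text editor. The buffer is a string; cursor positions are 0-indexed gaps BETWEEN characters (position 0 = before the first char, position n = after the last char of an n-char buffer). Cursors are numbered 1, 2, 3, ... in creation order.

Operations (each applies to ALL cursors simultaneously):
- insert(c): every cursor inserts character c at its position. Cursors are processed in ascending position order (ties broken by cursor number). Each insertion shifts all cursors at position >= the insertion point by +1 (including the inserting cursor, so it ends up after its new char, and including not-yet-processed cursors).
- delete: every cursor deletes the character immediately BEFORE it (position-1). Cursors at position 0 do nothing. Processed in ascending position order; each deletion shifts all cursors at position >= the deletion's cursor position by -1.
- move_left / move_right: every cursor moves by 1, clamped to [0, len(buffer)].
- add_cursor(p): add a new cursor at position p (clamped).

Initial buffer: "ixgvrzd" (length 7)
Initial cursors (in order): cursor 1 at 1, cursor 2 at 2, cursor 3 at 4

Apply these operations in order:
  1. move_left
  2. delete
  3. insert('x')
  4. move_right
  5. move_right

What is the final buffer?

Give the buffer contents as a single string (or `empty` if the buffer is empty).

After op 1 (move_left): buffer="ixgvrzd" (len 7), cursors c1@0 c2@1 c3@3, authorship .......
After op 2 (delete): buffer="xvrzd" (len 5), cursors c1@0 c2@0 c3@1, authorship .....
After op 3 (insert('x')): buffer="xxxxvrzd" (len 8), cursors c1@2 c2@2 c3@4, authorship 12.3....
After op 4 (move_right): buffer="xxxxvrzd" (len 8), cursors c1@3 c2@3 c3@5, authorship 12.3....
After op 5 (move_right): buffer="xxxxvrzd" (len 8), cursors c1@4 c2@4 c3@6, authorship 12.3....

Answer: xxxxvrzd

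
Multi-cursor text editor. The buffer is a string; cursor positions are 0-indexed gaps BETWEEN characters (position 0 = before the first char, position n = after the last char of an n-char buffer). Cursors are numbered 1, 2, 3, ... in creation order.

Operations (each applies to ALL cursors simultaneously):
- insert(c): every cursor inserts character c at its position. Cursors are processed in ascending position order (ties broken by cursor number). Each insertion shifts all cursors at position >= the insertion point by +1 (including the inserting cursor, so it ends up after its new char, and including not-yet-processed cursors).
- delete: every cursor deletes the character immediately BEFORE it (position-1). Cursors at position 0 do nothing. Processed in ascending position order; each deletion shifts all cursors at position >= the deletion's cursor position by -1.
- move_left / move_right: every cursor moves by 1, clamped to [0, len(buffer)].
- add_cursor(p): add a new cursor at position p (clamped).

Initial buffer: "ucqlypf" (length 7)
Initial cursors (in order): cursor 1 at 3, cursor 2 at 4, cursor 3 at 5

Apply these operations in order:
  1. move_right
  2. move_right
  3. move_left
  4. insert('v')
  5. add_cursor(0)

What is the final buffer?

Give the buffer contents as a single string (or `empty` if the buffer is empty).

Answer: ucqlvyvpvf

Derivation:
After op 1 (move_right): buffer="ucqlypf" (len 7), cursors c1@4 c2@5 c3@6, authorship .......
After op 2 (move_right): buffer="ucqlypf" (len 7), cursors c1@5 c2@6 c3@7, authorship .......
After op 3 (move_left): buffer="ucqlypf" (len 7), cursors c1@4 c2@5 c3@6, authorship .......
After op 4 (insert('v')): buffer="ucqlvyvpvf" (len 10), cursors c1@5 c2@7 c3@9, authorship ....1.2.3.
After op 5 (add_cursor(0)): buffer="ucqlvyvpvf" (len 10), cursors c4@0 c1@5 c2@7 c3@9, authorship ....1.2.3.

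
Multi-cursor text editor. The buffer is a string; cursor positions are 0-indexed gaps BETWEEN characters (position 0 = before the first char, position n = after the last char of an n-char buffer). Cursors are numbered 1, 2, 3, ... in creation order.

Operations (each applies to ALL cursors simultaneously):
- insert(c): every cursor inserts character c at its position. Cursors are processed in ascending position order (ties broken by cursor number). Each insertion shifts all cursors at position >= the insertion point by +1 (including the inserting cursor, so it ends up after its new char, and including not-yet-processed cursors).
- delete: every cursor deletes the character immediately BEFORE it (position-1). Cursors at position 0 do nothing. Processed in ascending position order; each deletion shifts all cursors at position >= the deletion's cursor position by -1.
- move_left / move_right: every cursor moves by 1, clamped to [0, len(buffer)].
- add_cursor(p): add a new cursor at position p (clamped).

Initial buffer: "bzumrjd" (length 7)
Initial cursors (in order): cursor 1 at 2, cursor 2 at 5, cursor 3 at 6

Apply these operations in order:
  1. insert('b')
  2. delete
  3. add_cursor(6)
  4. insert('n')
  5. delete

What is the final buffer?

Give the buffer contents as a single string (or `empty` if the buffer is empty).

After op 1 (insert('b')): buffer="bzbumrbjbd" (len 10), cursors c1@3 c2@7 c3@9, authorship ..1...2.3.
After op 2 (delete): buffer="bzumrjd" (len 7), cursors c1@2 c2@5 c3@6, authorship .......
After op 3 (add_cursor(6)): buffer="bzumrjd" (len 7), cursors c1@2 c2@5 c3@6 c4@6, authorship .......
After op 4 (insert('n')): buffer="bznumrnjnnd" (len 11), cursors c1@3 c2@7 c3@10 c4@10, authorship ..1...2.34.
After op 5 (delete): buffer="bzumrjd" (len 7), cursors c1@2 c2@5 c3@6 c4@6, authorship .......

Answer: bzumrjd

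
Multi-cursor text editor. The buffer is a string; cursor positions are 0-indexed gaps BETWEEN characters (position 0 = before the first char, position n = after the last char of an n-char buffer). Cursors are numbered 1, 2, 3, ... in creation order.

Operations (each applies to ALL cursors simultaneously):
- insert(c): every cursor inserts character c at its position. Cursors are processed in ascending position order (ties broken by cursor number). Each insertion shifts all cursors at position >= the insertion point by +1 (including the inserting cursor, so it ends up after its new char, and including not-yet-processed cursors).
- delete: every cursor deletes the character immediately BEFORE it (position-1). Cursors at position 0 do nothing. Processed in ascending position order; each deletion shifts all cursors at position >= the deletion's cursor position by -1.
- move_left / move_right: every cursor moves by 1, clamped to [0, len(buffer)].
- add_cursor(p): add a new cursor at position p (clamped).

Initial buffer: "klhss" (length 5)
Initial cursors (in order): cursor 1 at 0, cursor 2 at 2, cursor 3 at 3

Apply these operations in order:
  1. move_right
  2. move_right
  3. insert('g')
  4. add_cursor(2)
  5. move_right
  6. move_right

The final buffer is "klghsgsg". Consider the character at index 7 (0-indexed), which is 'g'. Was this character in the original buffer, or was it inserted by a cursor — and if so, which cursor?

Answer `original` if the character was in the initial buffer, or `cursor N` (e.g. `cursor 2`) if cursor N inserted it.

After op 1 (move_right): buffer="klhss" (len 5), cursors c1@1 c2@3 c3@4, authorship .....
After op 2 (move_right): buffer="klhss" (len 5), cursors c1@2 c2@4 c3@5, authorship .....
After op 3 (insert('g')): buffer="klghsgsg" (len 8), cursors c1@3 c2@6 c3@8, authorship ..1..2.3
After op 4 (add_cursor(2)): buffer="klghsgsg" (len 8), cursors c4@2 c1@3 c2@6 c3@8, authorship ..1..2.3
After op 5 (move_right): buffer="klghsgsg" (len 8), cursors c4@3 c1@4 c2@7 c3@8, authorship ..1..2.3
After op 6 (move_right): buffer="klghsgsg" (len 8), cursors c4@4 c1@5 c2@8 c3@8, authorship ..1..2.3
Authorship (.=original, N=cursor N): . . 1 . . 2 . 3
Index 7: author = 3

Answer: cursor 3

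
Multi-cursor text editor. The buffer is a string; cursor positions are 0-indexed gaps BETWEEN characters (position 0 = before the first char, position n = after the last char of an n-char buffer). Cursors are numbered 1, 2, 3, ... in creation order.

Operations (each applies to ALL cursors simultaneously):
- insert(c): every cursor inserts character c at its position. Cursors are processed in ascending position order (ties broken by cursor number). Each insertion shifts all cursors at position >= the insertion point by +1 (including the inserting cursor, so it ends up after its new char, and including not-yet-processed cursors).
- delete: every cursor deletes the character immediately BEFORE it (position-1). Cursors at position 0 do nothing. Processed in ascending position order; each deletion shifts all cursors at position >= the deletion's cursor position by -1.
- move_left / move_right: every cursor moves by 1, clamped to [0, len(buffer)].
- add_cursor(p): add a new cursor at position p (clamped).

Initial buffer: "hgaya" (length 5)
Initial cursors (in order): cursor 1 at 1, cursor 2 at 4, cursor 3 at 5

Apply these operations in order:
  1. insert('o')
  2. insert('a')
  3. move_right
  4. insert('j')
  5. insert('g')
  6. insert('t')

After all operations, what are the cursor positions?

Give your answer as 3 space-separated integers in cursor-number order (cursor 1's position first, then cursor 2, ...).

After op 1 (insert('o')): buffer="hogayoao" (len 8), cursors c1@2 c2@6 c3@8, authorship .1...2.3
After op 2 (insert('a')): buffer="hoagayoaaoa" (len 11), cursors c1@3 c2@8 c3@11, authorship .11...22.33
After op 3 (move_right): buffer="hoagayoaaoa" (len 11), cursors c1@4 c2@9 c3@11, authorship .11...22.33
After op 4 (insert('j')): buffer="hoagjayoaajoaj" (len 14), cursors c1@5 c2@11 c3@14, authorship .11.1..22.2333
After op 5 (insert('g')): buffer="hoagjgayoaajgoajg" (len 17), cursors c1@6 c2@13 c3@17, authorship .11.11..22.223333
After op 6 (insert('t')): buffer="hoagjgtayoaajgtoajgt" (len 20), cursors c1@7 c2@15 c3@20, authorship .11.111..22.22233333

Answer: 7 15 20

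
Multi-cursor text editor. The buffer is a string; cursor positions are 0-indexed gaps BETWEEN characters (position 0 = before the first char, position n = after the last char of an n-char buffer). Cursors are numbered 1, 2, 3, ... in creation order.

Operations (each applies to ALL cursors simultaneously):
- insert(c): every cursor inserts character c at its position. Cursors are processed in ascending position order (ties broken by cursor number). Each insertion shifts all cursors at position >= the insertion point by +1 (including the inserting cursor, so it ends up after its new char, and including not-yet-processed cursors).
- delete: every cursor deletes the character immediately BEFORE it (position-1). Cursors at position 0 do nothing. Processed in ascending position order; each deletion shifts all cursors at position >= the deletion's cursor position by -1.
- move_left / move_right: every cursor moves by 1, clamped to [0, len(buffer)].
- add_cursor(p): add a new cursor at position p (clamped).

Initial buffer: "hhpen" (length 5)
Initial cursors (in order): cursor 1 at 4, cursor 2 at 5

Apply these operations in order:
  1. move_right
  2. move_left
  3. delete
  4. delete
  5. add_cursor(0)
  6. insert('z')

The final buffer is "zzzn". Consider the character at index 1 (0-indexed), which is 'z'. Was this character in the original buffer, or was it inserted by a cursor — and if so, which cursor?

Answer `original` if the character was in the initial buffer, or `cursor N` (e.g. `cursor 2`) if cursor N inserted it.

After op 1 (move_right): buffer="hhpen" (len 5), cursors c1@5 c2@5, authorship .....
After op 2 (move_left): buffer="hhpen" (len 5), cursors c1@4 c2@4, authorship .....
After op 3 (delete): buffer="hhn" (len 3), cursors c1@2 c2@2, authorship ...
After op 4 (delete): buffer="n" (len 1), cursors c1@0 c2@0, authorship .
After op 5 (add_cursor(0)): buffer="n" (len 1), cursors c1@0 c2@0 c3@0, authorship .
After op 6 (insert('z')): buffer="zzzn" (len 4), cursors c1@3 c2@3 c3@3, authorship 123.
Authorship (.=original, N=cursor N): 1 2 3 .
Index 1: author = 2

Answer: cursor 2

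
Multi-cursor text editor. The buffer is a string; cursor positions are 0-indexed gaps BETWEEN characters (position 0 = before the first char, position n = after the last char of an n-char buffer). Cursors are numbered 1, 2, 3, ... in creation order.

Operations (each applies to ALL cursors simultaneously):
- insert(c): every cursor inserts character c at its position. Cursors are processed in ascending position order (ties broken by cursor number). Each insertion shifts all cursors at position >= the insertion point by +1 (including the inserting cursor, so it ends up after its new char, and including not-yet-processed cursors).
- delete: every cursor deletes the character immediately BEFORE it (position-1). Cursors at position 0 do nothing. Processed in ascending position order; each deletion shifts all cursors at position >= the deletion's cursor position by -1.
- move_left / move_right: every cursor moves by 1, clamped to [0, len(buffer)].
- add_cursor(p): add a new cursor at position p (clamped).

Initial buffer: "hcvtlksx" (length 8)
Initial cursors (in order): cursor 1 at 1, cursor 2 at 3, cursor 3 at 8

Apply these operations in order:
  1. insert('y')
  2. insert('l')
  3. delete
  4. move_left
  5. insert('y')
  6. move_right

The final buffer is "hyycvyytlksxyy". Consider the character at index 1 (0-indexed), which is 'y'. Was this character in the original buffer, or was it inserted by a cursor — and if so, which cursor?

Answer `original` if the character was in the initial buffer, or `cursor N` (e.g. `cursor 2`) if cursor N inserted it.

Answer: cursor 1

Derivation:
After op 1 (insert('y')): buffer="hycvytlksxy" (len 11), cursors c1@2 c2@5 c3@11, authorship .1..2.....3
After op 2 (insert('l')): buffer="hylcvyltlksxyl" (len 14), cursors c1@3 c2@7 c3@14, authorship .11..22.....33
After op 3 (delete): buffer="hycvytlksxy" (len 11), cursors c1@2 c2@5 c3@11, authorship .1..2.....3
After op 4 (move_left): buffer="hycvytlksxy" (len 11), cursors c1@1 c2@4 c3@10, authorship .1..2.....3
After op 5 (insert('y')): buffer="hyycvyytlksxyy" (len 14), cursors c1@2 c2@6 c3@13, authorship .11..22.....33
After op 6 (move_right): buffer="hyycvyytlksxyy" (len 14), cursors c1@3 c2@7 c3@14, authorship .11..22.....33
Authorship (.=original, N=cursor N): . 1 1 . . 2 2 . . . . . 3 3
Index 1: author = 1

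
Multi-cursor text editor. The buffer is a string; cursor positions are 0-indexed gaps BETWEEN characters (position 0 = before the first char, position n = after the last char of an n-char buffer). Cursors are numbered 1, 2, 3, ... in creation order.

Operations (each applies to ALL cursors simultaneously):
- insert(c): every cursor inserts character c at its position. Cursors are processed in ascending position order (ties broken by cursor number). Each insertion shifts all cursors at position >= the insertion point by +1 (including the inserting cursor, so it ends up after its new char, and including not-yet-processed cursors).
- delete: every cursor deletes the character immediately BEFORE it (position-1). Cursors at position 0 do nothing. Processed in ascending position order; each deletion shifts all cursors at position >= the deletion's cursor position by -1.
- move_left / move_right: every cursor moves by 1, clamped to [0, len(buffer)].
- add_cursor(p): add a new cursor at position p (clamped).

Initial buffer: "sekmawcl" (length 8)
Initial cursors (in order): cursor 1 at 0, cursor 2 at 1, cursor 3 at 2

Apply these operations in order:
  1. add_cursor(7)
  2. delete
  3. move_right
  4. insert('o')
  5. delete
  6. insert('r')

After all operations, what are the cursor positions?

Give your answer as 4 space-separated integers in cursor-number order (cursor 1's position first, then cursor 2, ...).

After op 1 (add_cursor(7)): buffer="sekmawcl" (len 8), cursors c1@0 c2@1 c3@2 c4@7, authorship ........
After op 2 (delete): buffer="kmawl" (len 5), cursors c1@0 c2@0 c3@0 c4@4, authorship .....
After op 3 (move_right): buffer="kmawl" (len 5), cursors c1@1 c2@1 c3@1 c4@5, authorship .....
After op 4 (insert('o')): buffer="kooomawlo" (len 9), cursors c1@4 c2@4 c3@4 c4@9, authorship .123....4
After op 5 (delete): buffer="kmawl" (len 5), cursors c1@1 c2@1 c3@1 c4@5, authorship .....
After op 6 (insert('r')): buffer="krrrmawlr" (len 9), cursors c1@4 c2@4 c3@4 c4@9, authorship .123....4

Answer: 4 4 4 9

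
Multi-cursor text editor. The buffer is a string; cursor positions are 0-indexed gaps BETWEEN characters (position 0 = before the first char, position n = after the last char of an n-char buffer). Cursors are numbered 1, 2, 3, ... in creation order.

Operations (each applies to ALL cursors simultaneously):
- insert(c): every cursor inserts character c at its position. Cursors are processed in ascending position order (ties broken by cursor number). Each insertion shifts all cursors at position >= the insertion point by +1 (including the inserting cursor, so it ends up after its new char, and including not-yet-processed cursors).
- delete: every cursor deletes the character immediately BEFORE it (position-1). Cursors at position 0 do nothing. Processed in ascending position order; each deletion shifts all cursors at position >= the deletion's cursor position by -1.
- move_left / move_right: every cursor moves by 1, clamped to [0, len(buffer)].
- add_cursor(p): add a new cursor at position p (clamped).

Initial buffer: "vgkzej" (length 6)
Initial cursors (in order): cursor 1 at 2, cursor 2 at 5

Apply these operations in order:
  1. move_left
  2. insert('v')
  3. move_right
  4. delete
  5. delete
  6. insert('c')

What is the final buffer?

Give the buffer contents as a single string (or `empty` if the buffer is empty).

Answer: vckzcj

Derivation:
After op 1 (move_left): buffer="vgkzej" (len 6), cursors c1@1 c2@4, authorship ......
After op 2 (insert('v')): buffer="vvgkzvej" (len 8), cursors c1@2 c2@6, authorship .1...2..
After op 3 (move_right): buffer="vvgkzvej" (len 8), cursors c1@3 c2@7, authorship .1...2..
After op 4 (delete): buffer="vvkzvj" (len 6), cursors c1@2 c2@5, authorship .1..2.
After op 5 (delete): buffer="vkzj" (len 4), cursors c1@1 c2@3, authorship ....
After op 6 (insert('c')): buffer="vckzcj" (len 6), cursors c1@2 c2@5, authorship .1..2.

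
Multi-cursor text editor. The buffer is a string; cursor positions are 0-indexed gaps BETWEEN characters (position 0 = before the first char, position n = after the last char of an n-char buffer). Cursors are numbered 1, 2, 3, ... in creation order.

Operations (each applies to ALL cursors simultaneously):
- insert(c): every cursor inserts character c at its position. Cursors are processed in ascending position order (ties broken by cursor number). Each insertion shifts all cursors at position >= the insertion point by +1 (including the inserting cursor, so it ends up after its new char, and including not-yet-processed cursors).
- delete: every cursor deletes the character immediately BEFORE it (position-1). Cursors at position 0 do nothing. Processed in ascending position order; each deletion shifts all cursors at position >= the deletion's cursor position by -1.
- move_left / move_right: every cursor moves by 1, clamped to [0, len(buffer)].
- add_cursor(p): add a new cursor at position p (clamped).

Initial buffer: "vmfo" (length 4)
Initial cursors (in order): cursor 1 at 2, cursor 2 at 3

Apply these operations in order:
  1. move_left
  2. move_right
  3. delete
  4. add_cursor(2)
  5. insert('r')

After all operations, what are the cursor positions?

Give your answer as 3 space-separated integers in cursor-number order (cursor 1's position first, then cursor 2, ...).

Answer: 3 3 5

Derivation:
After op 1 (move_left): buffer="vmfo" (len 4), cursors c1@1 c2@2, authorship ....
After op 2 (move_right): buffer="vmfo" (len 4), cursors c1@2 c2@3, authorship ....
After op 3 (delete): buffer="vo" (len 2), cursors c1@1 c2@1, authorship ..
After op 4 (add_cursor(2)): buffer="vo" (len 2), cursors c1@1 c2@1 c3@2, authorship ..
After op 5 (insert('r')): buffer="vrror" (len 5), cursors c1@3 c2@3 c3@5, authorship .12.3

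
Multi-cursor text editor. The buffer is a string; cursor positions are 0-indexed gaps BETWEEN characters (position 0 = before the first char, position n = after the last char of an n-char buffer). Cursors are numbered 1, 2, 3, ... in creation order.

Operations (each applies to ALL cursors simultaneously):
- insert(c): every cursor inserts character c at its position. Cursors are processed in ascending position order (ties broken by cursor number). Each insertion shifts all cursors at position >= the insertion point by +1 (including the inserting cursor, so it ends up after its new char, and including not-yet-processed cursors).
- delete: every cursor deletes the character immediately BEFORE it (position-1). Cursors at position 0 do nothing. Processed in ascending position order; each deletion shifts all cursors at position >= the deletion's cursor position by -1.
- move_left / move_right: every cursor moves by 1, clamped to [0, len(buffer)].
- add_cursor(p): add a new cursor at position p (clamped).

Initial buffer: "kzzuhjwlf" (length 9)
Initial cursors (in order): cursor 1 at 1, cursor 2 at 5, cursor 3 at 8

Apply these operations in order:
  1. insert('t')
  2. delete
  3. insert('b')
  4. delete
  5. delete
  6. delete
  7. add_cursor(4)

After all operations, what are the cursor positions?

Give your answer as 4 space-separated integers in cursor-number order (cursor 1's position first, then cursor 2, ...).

Answer: 0 2 3 4

Derivation:
After op 1 (insert('t')): buffer="ktzzuhtjwltf" (len 12), cursors c1@2 c2@7 c3@11, authorship .1....2...3.
After op 2 (delete): buffer="kzzuhjwlf" (len 9), cursors c1@1 c2@5 c3@8, authorship .........
After op 3 (insert('b')): buffer="kbzzuhbjwlbf" (len 12), cursors c1@2 c2@7 c3@11, authorship .1....2...3.
After op 4 (delete): buffer="kzzuhjwlf" (len 9), cursors c1@1 c2@5 c3@8, authorship .........
After op 5 (delete): buffer="zzujwf" (len 6), cursors c1@0 c2@3 c3@5, authorship ......
After op 6 (delete): buffer="zzjf" (len 4), cursors c1@0 c2@2 c3@3, authorship ....
After op 7 (add_cursor(4)): buffer="zzjf" (len 4), cursors c1@0 c2@2 c3@3 c4@4, authorship ....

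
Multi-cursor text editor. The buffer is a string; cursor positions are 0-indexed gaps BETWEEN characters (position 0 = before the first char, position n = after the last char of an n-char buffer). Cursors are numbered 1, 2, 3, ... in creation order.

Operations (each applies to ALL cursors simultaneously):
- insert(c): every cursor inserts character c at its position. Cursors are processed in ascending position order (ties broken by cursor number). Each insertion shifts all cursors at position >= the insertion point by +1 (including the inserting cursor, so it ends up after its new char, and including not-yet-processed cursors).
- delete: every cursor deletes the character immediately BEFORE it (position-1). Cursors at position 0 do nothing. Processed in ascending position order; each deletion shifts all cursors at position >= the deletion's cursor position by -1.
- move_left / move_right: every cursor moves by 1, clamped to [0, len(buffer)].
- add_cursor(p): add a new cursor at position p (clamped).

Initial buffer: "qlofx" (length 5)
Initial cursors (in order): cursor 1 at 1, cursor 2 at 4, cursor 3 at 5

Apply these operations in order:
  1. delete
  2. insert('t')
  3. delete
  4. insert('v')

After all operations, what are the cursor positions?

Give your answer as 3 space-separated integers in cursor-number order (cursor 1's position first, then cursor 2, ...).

Answer: 1 5 5

Derivation:
After op 1 (delete): buffer="lo" (len 2), cursors c1@0 c2@2 c3@2, authorship ..
After op 2 (insert('t')): buffer="tlott" (len 5), cursors c1@1 c2@5 c3@5, authorship 1..23
After op 3 (delete): buffer="lo" (len 2), cursors c1@0 c2@2 c3@2, authorship ..
After op 4 (insert('v')): buffer="vlovv" (len 5), cursors c1@1 c2@5 c3@5, authorship 1..23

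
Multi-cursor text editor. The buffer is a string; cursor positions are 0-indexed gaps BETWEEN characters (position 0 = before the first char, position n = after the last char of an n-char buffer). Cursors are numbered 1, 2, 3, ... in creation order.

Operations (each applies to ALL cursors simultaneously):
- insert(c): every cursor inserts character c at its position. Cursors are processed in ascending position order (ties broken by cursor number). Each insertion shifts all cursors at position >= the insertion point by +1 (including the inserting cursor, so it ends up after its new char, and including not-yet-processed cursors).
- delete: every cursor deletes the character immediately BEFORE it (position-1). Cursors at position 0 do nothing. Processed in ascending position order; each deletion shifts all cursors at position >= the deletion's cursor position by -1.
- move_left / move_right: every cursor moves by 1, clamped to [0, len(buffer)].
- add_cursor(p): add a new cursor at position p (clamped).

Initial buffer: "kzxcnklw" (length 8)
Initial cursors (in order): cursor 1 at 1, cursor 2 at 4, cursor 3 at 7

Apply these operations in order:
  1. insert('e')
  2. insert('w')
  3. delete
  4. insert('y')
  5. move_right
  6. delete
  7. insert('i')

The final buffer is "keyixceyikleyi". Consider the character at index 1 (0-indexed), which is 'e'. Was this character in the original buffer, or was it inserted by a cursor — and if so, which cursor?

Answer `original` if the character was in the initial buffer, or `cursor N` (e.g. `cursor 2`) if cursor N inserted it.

After op 1 (insert('e')): buffer="kezxcenklew" (len 11), cursors c1@2 c2@6 c3@10, authorship .1...2...3.
After op 2 (insert('w')): buffer="kewzxcewnkleww" (len 14), cursors c1@3 c2@8 c3@13, authorship .11...22...33.
After op 3 (delete): buffer="kezxcenklew" (len 11), cursors c1@2 c2@6 c3@10, authorship .1...2...3.
After op 4 (insert('y')): buffer="keyzxceynkleyw" (len 14), cursors c1@3 c2@8 c3@13, authorship .11...22...33.
After op 5 (move_right): buffer="keyzxceynkleyw" (len 14), cursors c1@4 c2@9 c3@14, authorship .11...22...33.
After op 6 (delete): buffer="keyxceykley" (len 11), cursors c1@3 c2@7 c3@11, authorship .11..22..33
After op 7 (insert('i')): buffer="keyixceyikleyi" (len 14), cursors c1@4 c2@9 c3@14, authorship .111..222..333
Authorship (.=original, N=cursor N): . 1 1 1 . . 2 2 2 . . 3 3 3
Index 1: author = 1

Answer: cursor 1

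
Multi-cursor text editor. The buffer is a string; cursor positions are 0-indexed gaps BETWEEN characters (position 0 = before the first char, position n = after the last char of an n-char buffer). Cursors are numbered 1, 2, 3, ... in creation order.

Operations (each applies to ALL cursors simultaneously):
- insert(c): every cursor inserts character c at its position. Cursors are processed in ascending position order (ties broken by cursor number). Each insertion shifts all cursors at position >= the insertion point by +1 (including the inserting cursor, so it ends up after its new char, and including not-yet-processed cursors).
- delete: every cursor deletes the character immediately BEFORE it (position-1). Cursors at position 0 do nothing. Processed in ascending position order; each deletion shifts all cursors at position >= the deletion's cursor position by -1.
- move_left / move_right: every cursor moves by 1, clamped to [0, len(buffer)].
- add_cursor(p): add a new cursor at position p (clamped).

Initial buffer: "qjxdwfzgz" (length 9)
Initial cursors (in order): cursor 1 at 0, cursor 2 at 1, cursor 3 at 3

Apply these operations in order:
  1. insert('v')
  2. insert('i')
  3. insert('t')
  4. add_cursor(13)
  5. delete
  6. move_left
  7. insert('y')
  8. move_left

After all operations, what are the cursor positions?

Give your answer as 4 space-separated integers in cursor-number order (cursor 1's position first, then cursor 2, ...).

After op 1 (insert('v')): buffer="vqvjxvdwfzgz" (len 12), cursors c1@1 c2@3 c3@6, authorship 1.2..3......
After op 2 (insert('i')): buffer="viqvijxvidwfzgz" (len 15), cursors c1@2 c2@5 c3@9, authorship 11.22..33......
After op 3 (insert('t')): buffer="vitqvitjxvitdwfzgz" (len 18), cursors c1@3 c2@7 c3@12, authorship 111.222..333......
After op 4 (add_cursor(13)): buffer="vitqvitjxvitdwfzgz" (len 18), cursors c1@3 c2@7 c3@12 c4@13, authorship 111.222..333......
After op 5 (delete): buffer="viqvijxviwfzgz" (len 14), cursors c1@2 c2@5 c3@9 c4@9, authorship 11.22..33.....
After op 6 (move_left): buffer="viqvijxviwfzgz" (len 14), cursors c1@1 c2@4 c3@8 c4@8, authorship 11.22..33.....
After op 7 (insert('y')): buffer="vyiqvyijxvyyiwfzgz" (len 18), cursors c1@2 c2@6 c3@12 c4@12, authorship 111.222..3343.....
After op 8 (move_left): buffer="vyiqvyijxvyyiwfzgz" (len 18), cursors c1@1 c2@5 c3@11 c4@11, authorship 111.222..3343.....

Answer: 1 5 11 11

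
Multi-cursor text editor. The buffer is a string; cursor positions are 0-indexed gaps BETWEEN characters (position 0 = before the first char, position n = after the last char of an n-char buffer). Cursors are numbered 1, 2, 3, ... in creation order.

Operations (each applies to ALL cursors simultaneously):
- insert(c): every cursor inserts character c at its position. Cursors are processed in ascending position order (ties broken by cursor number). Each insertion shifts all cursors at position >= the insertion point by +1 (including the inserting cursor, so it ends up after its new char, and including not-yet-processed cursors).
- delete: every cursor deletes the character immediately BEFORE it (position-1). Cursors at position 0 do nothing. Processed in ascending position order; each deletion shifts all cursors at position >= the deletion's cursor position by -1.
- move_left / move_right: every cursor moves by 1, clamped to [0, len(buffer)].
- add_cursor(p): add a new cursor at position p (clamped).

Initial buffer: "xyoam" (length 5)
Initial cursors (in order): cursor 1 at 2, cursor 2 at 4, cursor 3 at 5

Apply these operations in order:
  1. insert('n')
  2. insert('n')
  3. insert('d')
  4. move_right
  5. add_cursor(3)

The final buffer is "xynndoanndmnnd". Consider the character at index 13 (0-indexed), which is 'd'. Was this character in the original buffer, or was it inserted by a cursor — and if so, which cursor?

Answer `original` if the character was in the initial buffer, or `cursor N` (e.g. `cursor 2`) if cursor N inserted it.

Answer: cursor 3

Derivation:
After op 1 (insert('n')): buffer="xynoanmn" (len 8), cursors c1@3 c2@6 c3@8, authorship ..1..2.3
After op 2 (insert('n')): buffer="xynnoannmnn" (len 11), cursors c1@4 c2@8 c3@11, authorship ..11..22.33
After op 3 (insert('d')): buffer="xynndoanndmnnd" (len 14), cursors c1@5 c2@10 c3@14, authorship ..111..222.333
After op 4 (move_right): buffer="xynndoanndmnnd" (len 14), cursors c1@6 c2@11 c3@14, authorship ..111..222.333
After op 5 (add_cursor(3)): buffer="xynndoanndmnnd" (len 14), cursors c4@3 c1@6 c2@11 c3@14, authorship ..111..222.333
Authorship (.=original, N=cursor N): . . 1 1 1 . . 2 2 2 . 3 3 3
Index 13: author = 3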